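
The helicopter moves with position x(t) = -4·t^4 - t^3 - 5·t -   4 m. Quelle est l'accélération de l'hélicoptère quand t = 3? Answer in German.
Um dies zu lösen, müssen wir 2 Ableitungen unserer Gleichung für die Position x(t) = -4·t^4 - t^3 - 5·t - 4 nehmen. Durch Ableiten von der Position erhalten wir die Geschwindigkeit: v(t) = -16·t^3 - 3·t^2 - 5. Die Ableitung von der Geschwindigkeit ergibt die Beschleunigung: a(t) = -48·t^2 - 6·t. Wir haben die Beschleunigung a(t) = -48·t^2 - 6·t. Durch Einsetzen von t = 3: a(3) = -450.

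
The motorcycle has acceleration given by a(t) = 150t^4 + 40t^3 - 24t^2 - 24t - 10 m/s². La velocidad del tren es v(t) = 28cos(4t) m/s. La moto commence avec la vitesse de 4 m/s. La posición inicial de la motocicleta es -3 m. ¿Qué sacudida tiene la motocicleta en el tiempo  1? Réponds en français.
En partant de l'accélération a(t) = 150·t^4 + 40·t^3 - 24·t^2 - 24·t - 10, nous prenons 1 dérivée. En prenant d/dt de a(t), nous trouvons j(t) = 600·t^3 + 120·t^2 - 48·t - 24. De l'équation du jerk j(t) = 600·t^3 + 120·t^2 - 48·t - 24, nous substituons t = 1 pour obtenir j = 648.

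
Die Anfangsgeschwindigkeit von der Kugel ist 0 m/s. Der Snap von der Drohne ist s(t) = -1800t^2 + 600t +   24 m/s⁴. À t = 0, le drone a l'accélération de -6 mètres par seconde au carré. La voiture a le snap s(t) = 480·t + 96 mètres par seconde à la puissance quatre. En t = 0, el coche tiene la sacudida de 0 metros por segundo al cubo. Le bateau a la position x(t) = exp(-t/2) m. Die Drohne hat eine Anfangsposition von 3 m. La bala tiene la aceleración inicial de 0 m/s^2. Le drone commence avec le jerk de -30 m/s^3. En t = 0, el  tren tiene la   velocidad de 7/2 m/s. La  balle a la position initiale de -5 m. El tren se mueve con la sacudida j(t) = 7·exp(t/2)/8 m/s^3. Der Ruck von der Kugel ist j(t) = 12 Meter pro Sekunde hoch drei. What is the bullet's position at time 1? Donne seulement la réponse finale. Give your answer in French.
La position à t = 1 est x = -3.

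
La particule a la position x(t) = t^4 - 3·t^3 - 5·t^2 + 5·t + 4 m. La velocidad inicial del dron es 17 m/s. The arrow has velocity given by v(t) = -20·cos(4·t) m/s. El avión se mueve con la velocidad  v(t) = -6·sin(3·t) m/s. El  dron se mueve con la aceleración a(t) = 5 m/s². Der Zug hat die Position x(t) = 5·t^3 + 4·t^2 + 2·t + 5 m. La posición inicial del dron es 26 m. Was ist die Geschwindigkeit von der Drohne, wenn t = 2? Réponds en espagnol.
Debemos encontrar la integral de nuestra ecuación de la aceleración a(t) = 5 1 vez. Integrando la aceleración y usando la condición inicial v(0) = 17, obtenemos v(t) = 5·t + 17. Tenemos la velocidad v(t) = 5·t + 17. Sustituyendo t = 2: v(2) = 27.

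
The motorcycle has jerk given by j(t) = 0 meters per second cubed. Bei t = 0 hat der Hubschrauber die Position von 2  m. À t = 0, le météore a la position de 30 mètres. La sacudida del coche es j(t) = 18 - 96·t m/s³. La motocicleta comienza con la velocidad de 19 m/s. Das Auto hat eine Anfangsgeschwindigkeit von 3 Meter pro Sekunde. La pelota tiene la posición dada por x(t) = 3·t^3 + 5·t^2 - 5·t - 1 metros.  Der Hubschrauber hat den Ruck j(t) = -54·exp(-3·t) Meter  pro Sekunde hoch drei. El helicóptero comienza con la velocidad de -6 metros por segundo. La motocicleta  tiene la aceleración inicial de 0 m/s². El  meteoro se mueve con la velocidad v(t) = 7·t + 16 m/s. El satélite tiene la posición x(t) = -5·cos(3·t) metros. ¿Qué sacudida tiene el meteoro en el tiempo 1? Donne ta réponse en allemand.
Wir müssen unsere Gleichung für die Geschwindigkeit v(t) = 7·t + 16 2-mal ableiten. Durch Ableiten von der Geschwindigkeit erhalten wir die Beschleunigung: a(t) = 7. Durch Ableiten von der Beschleunigung erhalten wir den Ruck: j(t) = 0. Mit j(t) = 0 und Einsetzen von t = 1, finden wir j = 0.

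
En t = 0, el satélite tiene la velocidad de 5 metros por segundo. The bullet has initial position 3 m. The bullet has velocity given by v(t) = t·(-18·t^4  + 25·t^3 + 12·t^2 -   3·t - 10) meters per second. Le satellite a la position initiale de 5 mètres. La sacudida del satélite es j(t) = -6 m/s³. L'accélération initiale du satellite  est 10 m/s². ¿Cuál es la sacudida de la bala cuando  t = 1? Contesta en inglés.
To solve this, we need to take 2 derivatives of our velocity equation v(t) = t·(-18·t^4 + 25·t^3 + 12·t^2 - 3·t - 10). Differentiating velocity, we get acceleration: a(t) = -18·t^4 + 25·t^3 + 12·t^2 + t·(-72·t^3 + 75·t^2 + 24·t - 3) - 3·t - 10. Differentiating acceleration, we get jerk: j(t) = -144·t^3 + 150·t^2 + t·(-216·t^2 + 150·t + 24) + 48·t - 6. Using j(t) = -144·t^3 + 150·t^2 + t·(-216·t^2 + 150·t + 24) + 48·t - 6 and substituting t = 1, we find j = 6.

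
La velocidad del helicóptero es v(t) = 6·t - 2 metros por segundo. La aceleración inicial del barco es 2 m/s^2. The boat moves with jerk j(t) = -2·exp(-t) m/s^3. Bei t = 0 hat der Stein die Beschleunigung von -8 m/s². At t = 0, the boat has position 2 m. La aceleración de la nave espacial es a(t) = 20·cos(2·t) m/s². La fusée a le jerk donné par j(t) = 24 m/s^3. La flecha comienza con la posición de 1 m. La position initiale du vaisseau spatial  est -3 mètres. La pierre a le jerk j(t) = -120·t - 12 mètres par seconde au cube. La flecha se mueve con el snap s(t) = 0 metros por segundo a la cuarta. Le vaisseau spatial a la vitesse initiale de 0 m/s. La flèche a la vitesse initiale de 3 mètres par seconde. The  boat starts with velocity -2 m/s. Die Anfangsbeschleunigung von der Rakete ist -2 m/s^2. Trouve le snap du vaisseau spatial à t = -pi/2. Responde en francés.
En partant de l'accélération a(t) = 20·cos(2·t), nous prenons 2 dérivées. En prenant d/dt de a(t), nous trouvons j(t) = -40·sin(2·t). En prenant d/dt de j(t), nous trouvons s(t) = -80·cos(2·t). De l'équation du snap s(t) = -80·cos(2·t), nous substituons t = -pi/2 pour obtenir s = 80.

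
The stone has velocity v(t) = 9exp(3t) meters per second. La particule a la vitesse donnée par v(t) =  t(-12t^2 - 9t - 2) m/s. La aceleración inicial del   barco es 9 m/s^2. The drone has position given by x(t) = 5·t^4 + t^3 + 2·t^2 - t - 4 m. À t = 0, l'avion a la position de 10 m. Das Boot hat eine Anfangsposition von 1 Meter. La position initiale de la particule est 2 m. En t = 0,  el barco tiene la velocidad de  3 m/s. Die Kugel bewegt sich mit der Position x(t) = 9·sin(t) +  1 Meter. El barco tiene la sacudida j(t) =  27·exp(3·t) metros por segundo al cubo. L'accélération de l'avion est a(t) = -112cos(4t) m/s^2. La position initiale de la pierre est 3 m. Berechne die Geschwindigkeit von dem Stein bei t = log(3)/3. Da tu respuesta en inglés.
We have velocity v(t) = 9·exp(3·t). Substituting t = log(3)/3: v(log(3)/3) = 27.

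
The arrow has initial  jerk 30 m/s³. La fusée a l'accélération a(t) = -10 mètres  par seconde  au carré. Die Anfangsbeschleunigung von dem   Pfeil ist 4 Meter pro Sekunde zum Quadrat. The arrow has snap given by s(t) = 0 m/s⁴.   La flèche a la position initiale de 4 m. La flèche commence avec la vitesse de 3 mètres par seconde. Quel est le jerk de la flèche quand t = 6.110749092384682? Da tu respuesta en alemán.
Wir müssen die Stammfunktion unserer Gleichung für den Snap s(t) = 0 1-mal finden. Durch Integration von dem Snap und Verwendung der Anfangsbedingung j(0) = 30, erhalten wir j(t) = 30. Wir haben den Ruck j(t) = 30. Durch Einsetzen von t = 6.110749092384682: j(6.110749092384682) = 30.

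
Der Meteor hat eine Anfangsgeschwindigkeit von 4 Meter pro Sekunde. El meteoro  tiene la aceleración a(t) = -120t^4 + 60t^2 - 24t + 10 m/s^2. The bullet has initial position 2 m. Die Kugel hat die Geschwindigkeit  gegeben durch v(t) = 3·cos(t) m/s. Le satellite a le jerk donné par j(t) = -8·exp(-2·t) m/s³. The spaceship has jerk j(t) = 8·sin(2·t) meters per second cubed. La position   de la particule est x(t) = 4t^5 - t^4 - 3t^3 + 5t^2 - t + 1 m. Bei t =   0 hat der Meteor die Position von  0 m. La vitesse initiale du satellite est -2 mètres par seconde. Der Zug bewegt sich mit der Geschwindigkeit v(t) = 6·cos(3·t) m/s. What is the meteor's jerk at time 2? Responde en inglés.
To solve this, we need to take 1 derivative of our acceleration equation a(t) = -120·t^4 + 60·t^2 - 24·t + 10. Differentiating acceleration, we get jerk: j(t) = -480·t^3 + 120·t - 24. Using j(t) = -480·t^3 + 120·t - 24 and substituting t = 2, we find j = -3624.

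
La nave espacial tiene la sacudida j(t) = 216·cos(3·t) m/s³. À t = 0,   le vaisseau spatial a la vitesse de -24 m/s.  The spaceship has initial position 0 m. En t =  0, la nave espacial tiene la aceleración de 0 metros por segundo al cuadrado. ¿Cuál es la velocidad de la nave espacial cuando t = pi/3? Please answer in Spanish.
Necesitamos integrar nuestra ecuación de la sacudida j(t) = 216·cos(3·t) 2 veces. Integrando la sacudida y usando la condición inicial a(0) = 0, obtenemos a(t) = 72·sin(3·t). Integrando la aceleración y usando la condición inicial v(0) = -24, obtenemos v(t) = -24·cos(3·t). Tenemos la velocidad v(t) = -24·cos(3·t). Sustituyendo t = pi/3: v(pi/3) = 24.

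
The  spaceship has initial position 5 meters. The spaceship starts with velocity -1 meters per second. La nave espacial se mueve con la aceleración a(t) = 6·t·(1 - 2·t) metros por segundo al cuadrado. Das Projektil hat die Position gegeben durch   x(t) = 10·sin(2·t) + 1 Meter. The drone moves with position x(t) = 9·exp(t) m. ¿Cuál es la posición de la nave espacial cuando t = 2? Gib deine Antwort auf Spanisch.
Debemos encontrar la antiderivada de nuestra ecuación de la aceleración a(t) = 6·t·(1 - 2·t) 2 veces. Tomando ∫a(t)dt y aplicando v(0) = -1, encontramos v(t) = -4·t^3 + 3·t^2 - 1. La antiderivada de la velocidad, con x(0) = 5, da la posición: x(t) = -t^4 + t^3 - t + 5. Tenemos la posición x(t) = -t^4 + t^3 - t + 5. Sustituyendo t = 2: x(2) = -5.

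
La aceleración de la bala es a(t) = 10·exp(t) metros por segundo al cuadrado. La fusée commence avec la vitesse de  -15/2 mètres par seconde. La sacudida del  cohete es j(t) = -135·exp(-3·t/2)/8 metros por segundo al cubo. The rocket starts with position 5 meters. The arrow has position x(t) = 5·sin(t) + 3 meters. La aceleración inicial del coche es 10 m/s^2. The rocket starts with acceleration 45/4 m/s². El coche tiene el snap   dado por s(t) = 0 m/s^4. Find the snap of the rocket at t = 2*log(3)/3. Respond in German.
Um dies zu lösen, müssen wir 1 Ableitung unserer Gleichung für den Ruck j(t) = -135·exp(-3·t/2)/8 nehmen. Die Ableitung von dem Ruck ergibt den Snap: s(t) = 405·exp(-3·t/2)/16. Aus der Gleichung für den Snap s(t) = 405·exp(-3·t/2)/16, setzen wir t = 2*log(3)/3 ein und erhalten s = 135/16.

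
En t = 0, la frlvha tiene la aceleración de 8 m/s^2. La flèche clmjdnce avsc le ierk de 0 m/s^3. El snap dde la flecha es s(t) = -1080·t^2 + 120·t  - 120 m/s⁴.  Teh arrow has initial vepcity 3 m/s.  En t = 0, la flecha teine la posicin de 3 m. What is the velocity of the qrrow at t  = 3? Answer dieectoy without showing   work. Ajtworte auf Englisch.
The answer is -4482.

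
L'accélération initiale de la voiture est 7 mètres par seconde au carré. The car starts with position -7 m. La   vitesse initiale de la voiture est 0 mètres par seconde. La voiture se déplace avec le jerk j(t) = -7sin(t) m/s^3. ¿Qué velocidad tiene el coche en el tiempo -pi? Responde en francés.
Nous devons trouver l'intégrale de notre équation du jerk j(t) = -7·sin(t) 2 fois. En prenant ∫j(t)dt et en appliquant a(0) = 7, nous trouvons a(t) = 7·cos(t). En intégrant l'accélération et en utilisant la condition initiale v(0) = 0, nous obtenons v(t) = 7·sin(t). Nous avons la vitesse v(t) = 7·sin(t). En substituant t = -pi: v(-pi) = 0.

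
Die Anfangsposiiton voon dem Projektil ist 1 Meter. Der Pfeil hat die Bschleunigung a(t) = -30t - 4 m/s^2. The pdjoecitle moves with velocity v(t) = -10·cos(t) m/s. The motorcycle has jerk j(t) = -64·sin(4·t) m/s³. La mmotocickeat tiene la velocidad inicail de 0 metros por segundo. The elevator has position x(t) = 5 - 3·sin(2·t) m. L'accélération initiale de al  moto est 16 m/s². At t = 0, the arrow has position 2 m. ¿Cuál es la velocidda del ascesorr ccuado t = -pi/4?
Partiendo de la posición x(t) = 5 - 3·sin(2·t), tomamos 1 derivada. Derivando la posición, obtenemos la velocidad: v(t) = -6·cos(2·t). Tenemos la velocidad v(t) = -6·cos(2·t). Sustituyendo t = -pi/4: v(-pi/4) = 0.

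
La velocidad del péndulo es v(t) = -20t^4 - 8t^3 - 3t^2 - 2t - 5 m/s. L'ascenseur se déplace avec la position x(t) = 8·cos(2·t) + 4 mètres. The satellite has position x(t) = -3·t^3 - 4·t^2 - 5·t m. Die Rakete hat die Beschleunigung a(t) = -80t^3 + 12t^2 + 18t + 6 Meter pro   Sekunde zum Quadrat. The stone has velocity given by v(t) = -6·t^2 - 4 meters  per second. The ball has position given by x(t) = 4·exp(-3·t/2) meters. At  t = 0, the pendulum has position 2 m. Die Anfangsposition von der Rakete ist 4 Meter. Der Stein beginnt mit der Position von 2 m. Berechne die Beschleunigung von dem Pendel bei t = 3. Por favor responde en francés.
Nous devons dériver notre équation de la vitesse v(t) = -20·t^4 - 8·t^3 - 3·t^2 - 2·t - 5 1 fois. La dérivée de la vitesse donne l'accélération: a(t) = -80·t^3 - 24·t^2 - 6·t - 2. De l'équation de l'accélération a(t) = -80·t^3 - 24·t^2 - 6·t - 2, nous substituons t = 3 pour obtenir a = -2396.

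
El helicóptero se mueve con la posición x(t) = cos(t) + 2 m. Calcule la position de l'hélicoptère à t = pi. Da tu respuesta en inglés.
Using x(t) = cos(t) + 2 and substituting t = pi, we find x = 1.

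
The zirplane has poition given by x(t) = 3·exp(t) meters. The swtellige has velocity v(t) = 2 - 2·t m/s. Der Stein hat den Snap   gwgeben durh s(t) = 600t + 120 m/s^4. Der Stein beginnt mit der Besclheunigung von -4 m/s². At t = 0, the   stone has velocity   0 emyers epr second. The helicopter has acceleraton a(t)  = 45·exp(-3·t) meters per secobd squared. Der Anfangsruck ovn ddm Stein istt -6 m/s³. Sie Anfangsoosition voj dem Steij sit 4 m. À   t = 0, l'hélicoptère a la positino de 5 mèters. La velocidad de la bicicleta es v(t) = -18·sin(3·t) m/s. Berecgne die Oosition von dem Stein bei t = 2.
Wir müssen das Integral unserer Gleichung für den Snap s(t) = 600·t + 120 4-mal finden. Mit ∫s(t)dt und Anwendung von j(0) = -6, finden wir j(t) = 300·t^2 + 120·t - 6. Mit ∫j(t)dt und Anwendung von a(0) = -4, finden wir a(t) = 100·t^3 + 60·t^2 - 6·t - 4. Mit ∫a(t)dt und Anwendung von v(0) = 0, finden wir v(t) = t·(25·t^3 + 20·t^2 - 3·t - 4). Durch Integration von der Geschwindigkeit und Verwendung der Anfangsbedingung x(0) = 4, erhalten wir x(t) = 5·t^5 + 5·t^4 - t^3 - 2·t^2 + 4. Wir haben die Position x(t) = 5·t^5 + 5·t^4 - t^3 - 2·t^2 + 4. Durch Einsetzen von t = 2: x(2) = 228.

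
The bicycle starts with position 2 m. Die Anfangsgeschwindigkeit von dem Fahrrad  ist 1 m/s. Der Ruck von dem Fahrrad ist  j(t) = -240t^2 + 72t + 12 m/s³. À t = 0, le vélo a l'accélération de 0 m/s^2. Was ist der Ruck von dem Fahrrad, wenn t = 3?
Aus der Gleichung für den Ruck j(t) = -240·t^2 + 72·t + 12, setzen wir t = 3 ein und erhalten j = -1932.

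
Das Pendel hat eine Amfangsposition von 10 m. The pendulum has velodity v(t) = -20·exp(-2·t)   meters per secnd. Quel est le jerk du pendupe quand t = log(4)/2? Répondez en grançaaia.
En partant de la vitesse v(t) = -20·exp(-2·t), nous prenons 2 dérivées. En dérivant la vitesse, nous obtenons l'accélération: a(t) = 40·exp(-2·t). En prenant d/dt de a(t), nous trouvons j(t) = -80·exp(-2·t). En utilisant j(t) = -80·exp(-2·t) et en substituant t = log(4)/2, nous trouvons j = -20.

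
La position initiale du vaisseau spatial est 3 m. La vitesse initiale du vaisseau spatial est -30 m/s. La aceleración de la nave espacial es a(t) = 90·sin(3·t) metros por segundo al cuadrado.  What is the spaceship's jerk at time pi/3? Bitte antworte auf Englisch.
Starting from acceleration a(t) = 90·sin(3·t), we take 1 derivative. Taking d/dt of a(t), we find j(t) = 270·cos(3·t). Using j(t) = 270·cos(3·t) and substituting t = pi/3, we find j = -270.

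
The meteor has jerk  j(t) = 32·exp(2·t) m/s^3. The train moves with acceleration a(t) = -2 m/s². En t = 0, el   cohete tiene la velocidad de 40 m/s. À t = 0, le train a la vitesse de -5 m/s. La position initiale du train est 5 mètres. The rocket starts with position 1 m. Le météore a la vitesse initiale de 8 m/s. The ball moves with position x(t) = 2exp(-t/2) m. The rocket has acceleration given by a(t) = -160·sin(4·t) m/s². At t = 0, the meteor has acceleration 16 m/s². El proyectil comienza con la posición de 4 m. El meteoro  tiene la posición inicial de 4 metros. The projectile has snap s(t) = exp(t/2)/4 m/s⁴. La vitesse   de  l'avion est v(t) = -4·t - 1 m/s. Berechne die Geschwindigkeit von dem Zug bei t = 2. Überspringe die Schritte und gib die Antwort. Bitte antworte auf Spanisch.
La velocidad en t = 2 es v = -9.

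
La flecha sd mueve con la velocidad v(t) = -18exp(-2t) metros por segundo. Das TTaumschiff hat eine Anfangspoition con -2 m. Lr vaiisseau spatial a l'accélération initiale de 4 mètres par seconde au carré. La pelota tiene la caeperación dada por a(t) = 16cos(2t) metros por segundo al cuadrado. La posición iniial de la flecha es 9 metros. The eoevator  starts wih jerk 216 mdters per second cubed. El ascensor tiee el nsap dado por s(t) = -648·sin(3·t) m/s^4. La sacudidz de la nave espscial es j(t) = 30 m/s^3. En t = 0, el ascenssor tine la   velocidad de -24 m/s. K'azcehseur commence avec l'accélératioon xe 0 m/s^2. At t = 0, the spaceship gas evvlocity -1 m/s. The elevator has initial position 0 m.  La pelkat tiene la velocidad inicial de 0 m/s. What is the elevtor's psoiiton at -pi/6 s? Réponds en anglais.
We need to integrate our snap equation s(t) = -648·sin(3·t) 4 times. Integrating snap and using the initial condition j(0) = 216, we get j(t) = 216·cos(3·t). The integral of jerk is acceleration. Using a(0) = 0, we get a(t) = 72·sin(3·t). Finding the antiderivative of a(t) and using v(0) = -24: v(t) = -24·cos(3·t). The antiderivative of velocity is position. Using x(0) = 0, we get x(t) = -8·sin(3·t). From the given position equation x(t) = -8·sin(3·t), we substitute t = -pi/6 to get x = 8.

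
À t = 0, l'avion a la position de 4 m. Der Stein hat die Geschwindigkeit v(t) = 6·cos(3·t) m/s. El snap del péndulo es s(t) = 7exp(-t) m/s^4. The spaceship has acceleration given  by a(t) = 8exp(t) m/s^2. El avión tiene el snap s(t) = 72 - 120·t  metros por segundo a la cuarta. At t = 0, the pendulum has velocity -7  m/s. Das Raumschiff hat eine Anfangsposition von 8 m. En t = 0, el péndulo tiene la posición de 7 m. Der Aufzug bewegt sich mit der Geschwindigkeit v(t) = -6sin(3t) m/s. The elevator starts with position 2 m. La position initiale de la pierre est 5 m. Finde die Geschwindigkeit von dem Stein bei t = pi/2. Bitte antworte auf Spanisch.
De la ecuación de la velocidad v(t) = 6·cos(3·t), sustituimos t = pi/2 para obtener v = 0.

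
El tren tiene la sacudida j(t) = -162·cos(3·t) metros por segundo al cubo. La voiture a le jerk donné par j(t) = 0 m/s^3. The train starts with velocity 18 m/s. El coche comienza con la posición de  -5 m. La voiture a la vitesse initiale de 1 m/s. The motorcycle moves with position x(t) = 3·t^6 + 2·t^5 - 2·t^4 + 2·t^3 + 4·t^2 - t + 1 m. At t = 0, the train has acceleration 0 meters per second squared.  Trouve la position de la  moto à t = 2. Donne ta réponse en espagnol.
Tenemos la posición x(t) = 3·t^6 + 2·t^5 - 2·t^4 + 2·t^3 + 4·t^2 - t + 1. Sustituyendo t = 2: x(2) = 255.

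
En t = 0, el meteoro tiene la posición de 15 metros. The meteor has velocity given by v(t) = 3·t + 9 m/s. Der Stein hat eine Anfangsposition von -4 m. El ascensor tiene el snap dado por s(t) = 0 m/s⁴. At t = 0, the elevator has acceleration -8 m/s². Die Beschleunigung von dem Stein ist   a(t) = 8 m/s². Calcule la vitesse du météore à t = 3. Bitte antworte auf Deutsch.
Aus der Gleichung für die Geschwindigkeit v(t) = 3·t + 9, setzen wir t = 3 ein und erhalten v = 18.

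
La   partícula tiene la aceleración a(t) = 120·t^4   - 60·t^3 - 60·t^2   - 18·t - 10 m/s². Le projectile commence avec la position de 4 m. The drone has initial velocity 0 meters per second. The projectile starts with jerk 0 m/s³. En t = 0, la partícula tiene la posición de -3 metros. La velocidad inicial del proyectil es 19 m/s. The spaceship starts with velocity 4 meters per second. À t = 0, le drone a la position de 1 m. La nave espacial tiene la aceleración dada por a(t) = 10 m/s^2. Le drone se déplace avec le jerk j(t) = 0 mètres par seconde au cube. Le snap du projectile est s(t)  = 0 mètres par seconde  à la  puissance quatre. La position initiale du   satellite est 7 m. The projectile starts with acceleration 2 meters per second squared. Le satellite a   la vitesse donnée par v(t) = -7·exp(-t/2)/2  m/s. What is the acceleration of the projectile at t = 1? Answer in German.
Wir müssen die Stammfunktion unserer Gleichung für den Snap s(t) = 0 2-mal finden. Mit ∫s(t)dt und Anwendung von j(0) = 0, finden wir j(t) = 0. Die Stammfunktion von dem Ruck ist die Beschleunigung. Mit a(0) = 2 erhalten wir a(t) = 2. Aus der Gleichung für die Beschleunigung a(t) = 2, setzen wir t = 1 ein und erhalten a = 2.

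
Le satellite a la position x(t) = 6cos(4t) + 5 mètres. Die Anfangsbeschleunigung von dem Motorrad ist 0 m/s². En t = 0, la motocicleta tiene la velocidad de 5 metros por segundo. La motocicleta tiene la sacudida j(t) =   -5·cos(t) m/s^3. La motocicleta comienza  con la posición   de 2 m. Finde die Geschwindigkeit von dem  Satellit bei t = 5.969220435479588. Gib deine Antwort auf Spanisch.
Debemos derivar nuestra ecuación de la posición x(t) = 6·cos(4·t) + 5 1 vez. La derivada de la posición da la velocidad: v(t) = -24·sin(4·t). De la ecuación de la velocidad v(t) = -24·sin(4·t), sustituimos t = 5.969220435479588 para obtener v = 22.8195826806598.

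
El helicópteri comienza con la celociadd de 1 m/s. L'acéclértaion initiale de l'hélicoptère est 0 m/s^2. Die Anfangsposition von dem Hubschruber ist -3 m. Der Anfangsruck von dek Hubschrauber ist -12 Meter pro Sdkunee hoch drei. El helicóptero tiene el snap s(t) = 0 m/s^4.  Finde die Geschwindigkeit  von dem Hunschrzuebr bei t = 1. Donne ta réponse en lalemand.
Um dies zu lösen, müssen wir 3 Stammfunktionen unserer Gleichung für den Snap s(t) = 0 finden. Die Stammfunktion von dem Snap ist der Ruck. Mit j(0) = -12 erhalten wir j(t) = -12. Durch Integration von dem Ruck und Verwendung der Anfangsbedingung a(0) = 0, erhalten wir a(t) = -12·t. Mit ∫a(t)dt und Anwendung von v(0) = 1, finden wir v(t) = 1 - 6·t^2. Wir haben die Geschwindigkeit v(t) = 1 - 6·t^2. Durch Einsetzen von t = 1: v(1) = -5.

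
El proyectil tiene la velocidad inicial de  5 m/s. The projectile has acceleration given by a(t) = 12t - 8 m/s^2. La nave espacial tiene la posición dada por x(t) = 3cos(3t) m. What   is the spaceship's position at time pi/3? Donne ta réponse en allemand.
Aus der Gleichung für die Position x(t) = 3·cos(3·t), setzen wir t = pi/3 ein und erhalten x = -3.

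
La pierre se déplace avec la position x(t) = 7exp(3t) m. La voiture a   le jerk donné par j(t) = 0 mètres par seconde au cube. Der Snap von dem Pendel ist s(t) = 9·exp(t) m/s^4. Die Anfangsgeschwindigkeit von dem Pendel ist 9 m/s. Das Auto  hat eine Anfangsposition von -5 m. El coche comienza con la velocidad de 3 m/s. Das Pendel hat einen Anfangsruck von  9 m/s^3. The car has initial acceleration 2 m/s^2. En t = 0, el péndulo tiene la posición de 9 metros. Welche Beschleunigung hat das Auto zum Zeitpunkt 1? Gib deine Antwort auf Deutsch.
Um dies zu lösen, müssen wir 1 Stammfunktion unserer Gleichung für den Ruck j(t) = 0 finden. Durch Integration von dem Ruck und Verwendung der Anfangsbedingung a(0) = 2, erhalten wir a(t) = 2. Mit a(t) = 2 und Einsetzen von t = 1, finden wir a = 2.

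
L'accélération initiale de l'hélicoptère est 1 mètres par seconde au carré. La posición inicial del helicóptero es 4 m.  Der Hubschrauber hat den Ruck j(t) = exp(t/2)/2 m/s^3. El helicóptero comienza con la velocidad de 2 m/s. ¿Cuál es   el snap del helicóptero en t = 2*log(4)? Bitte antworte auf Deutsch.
Wir müssen unsere Gleichung für den Ruck j(t) = exp(t/2)/2 1-mal ableiten. Mit d/dt von j(t) finden wir s(t) = exp(t/2)/4. Wir haben den Snap s(t) = exp(t/2)/4. Durch Einsetzen von t = 2*log(4): s(2*log(4)) = 1.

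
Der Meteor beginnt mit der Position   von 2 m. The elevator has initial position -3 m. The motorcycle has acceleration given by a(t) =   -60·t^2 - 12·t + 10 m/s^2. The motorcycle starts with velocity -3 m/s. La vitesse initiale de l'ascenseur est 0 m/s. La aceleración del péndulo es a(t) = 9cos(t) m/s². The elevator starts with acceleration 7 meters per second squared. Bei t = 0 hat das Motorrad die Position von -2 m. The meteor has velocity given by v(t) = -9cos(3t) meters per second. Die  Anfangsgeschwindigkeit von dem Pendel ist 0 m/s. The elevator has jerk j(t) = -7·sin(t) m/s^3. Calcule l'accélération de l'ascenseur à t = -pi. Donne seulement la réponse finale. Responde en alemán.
Bei t = -pi, a = -7.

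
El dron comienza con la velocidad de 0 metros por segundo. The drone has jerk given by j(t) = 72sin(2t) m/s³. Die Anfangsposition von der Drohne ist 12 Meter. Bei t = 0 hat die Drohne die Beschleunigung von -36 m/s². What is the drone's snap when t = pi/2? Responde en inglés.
Starting from jerk j(t) = 72·sin(2·t), we take 1 derivative. The derivative of jerk gives snap: s(t) = 144·cos(2·t). We have snap s(t) = 144·cos(2·t). Substituting t = pi/2: s(pi/2) = -144.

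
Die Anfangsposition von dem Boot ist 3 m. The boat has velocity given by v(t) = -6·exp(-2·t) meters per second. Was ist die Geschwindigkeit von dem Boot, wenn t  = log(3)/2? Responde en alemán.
Aus der Gleichung für die Geschwindigkeit v(t) = -6·exp(-2·t), setzen wir t = log(3)/2 ein und erhalten v = -2.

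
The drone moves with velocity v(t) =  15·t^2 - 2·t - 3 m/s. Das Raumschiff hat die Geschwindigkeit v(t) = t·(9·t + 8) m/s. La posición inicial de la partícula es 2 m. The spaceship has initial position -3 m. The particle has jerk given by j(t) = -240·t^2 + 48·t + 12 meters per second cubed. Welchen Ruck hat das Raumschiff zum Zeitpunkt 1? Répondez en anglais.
Starting from velocity v(t) = t·(9·t + 8), we take 2 derivatives. The derivative of velocity gives acceleration: a(t) = 18·t + 8. Taking d/dt of a(t), we find j(t) = 18. Using j(t) = 18 and substituting t = 1, we find j = 18.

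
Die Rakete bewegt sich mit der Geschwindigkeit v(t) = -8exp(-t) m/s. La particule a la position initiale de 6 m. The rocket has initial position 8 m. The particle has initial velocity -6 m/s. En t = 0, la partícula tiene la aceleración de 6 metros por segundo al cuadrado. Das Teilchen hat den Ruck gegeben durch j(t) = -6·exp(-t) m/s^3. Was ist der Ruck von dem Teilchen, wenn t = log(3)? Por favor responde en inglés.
Using j(t) = -6·exp(-t) and substituting t = log(3), we find j = -2.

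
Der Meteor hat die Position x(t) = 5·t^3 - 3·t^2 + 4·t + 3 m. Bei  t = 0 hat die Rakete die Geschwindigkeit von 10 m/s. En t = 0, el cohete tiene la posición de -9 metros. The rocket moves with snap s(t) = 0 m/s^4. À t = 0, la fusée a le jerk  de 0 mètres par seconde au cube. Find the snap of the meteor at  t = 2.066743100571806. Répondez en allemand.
Um dies zu lösen, müssen wir 4 Ableitungen unserer Gleichung für die Position x(t) = 5·t^3 - 3·t^2 + 4·t + 3 nehmen. Mit d/dt von x(t) finden wir v(t) = 15·t^2 - 6·t + 4. Die Ableitung von der Geschwindigkeit ergibt die Beschleunigung: a(t) = 30·t - 6. Mit d/dt von a(t) finden wir j(t) = 30. Mit d/dt von j(t) finden wir s(t) = 0. Aus der Gleichung für den Snap s(t) = 0, setzen wir t = 2.066743100571806 ein und erhalten s = 0.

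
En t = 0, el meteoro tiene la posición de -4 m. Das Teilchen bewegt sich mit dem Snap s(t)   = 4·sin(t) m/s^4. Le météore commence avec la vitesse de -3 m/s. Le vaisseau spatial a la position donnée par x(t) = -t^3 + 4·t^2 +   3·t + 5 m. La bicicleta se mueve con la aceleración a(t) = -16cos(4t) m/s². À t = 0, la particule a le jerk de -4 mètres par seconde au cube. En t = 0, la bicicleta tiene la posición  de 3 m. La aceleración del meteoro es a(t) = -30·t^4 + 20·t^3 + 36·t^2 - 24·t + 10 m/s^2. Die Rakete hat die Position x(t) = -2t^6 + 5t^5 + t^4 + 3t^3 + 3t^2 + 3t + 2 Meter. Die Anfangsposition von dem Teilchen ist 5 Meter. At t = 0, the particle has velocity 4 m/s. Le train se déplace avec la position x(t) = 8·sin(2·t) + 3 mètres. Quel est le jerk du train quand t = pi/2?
Nous devons dériver notre équation de la position x(t) = 8·sin(2·t) + 3 3 fois. En prenant d/dt de x(t), nous trouvons v(t) = 16·cos(2·t). En dérivant la vitesse, nous obtenons l'accélération: a(t) = -32·sin(2·t). En dérivant l'accélération, nous obtenons le jerk: j(t) = -64·cos(2·t). En utilisant j(t) = -64·cos(2·t) et en substituant t = pi/2, nous trouvons j = 64.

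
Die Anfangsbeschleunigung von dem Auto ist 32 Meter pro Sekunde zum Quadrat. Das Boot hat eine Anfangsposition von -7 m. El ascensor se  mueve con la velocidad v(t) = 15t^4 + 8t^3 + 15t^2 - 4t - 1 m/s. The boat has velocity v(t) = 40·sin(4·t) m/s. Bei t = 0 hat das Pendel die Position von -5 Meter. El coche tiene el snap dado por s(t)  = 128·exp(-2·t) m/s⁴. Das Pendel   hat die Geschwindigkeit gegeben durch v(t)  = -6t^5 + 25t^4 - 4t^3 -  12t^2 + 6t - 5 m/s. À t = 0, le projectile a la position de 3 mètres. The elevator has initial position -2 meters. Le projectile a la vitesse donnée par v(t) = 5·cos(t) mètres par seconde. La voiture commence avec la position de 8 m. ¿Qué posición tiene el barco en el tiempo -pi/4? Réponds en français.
Nous devons intégrer notre équation de la vitesse v(t) = 40·sin(4·t) 1 fois. En prenant ∫v(t)dt et en appliquant x(0) = -7, nous trouvons x(t) = 3 - 10·cos(4·t). De l'équation de la position x(t) = 3 - 10·cos(4·t), nous substituons t = -pi/4 pour obtenir x = 13.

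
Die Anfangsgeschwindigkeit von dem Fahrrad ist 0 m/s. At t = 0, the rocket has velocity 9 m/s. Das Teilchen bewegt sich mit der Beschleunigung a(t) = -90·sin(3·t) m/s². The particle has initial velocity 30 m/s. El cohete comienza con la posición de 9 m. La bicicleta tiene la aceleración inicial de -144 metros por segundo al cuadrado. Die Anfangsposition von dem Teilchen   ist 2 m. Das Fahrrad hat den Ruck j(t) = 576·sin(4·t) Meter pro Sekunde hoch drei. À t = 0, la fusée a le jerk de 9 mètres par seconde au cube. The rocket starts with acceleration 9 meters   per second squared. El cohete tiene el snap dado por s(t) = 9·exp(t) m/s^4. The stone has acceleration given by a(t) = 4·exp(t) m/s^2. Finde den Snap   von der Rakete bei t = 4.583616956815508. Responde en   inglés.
Using s(t) = 9·exp(t) and substituting t = 4.583616956815508, we find s = 880.809643705854.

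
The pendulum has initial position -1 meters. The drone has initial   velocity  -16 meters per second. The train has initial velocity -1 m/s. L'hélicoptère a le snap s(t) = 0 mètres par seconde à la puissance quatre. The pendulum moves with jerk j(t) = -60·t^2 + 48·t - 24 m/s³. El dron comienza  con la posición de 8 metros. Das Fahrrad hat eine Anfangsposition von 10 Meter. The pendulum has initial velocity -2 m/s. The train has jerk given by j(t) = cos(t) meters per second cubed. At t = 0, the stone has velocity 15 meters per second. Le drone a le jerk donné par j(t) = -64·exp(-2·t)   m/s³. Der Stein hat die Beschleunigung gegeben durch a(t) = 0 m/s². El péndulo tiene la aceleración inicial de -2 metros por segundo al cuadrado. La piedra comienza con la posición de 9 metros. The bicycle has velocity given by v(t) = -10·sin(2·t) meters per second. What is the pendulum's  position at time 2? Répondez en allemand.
Um dies zu lösen, müssen wir 3 Stammfunktionen unserer Gleichung für den Ruck j(t) = -60·t^2 + 48·t - 24 finden. Durch Integration von dem Ruck und Verwendung der Anfangsbedingung a(0) = -2, erhalten wir a(t) = -20·t^3 + 24·t^2 - 24·t - 2. Das Integral von der Beschleunigung, mit v(0) = -2, ergibt die Geschwindigkeit: v(t) = -5·t^4 + 8·t^3 - 12·t^2 - 2·t - 2. Das Integral von der Geschwindigkeit ist die Position. Mit x(0) = -1 erhalten wir x(t) = -t^5 + 2·t^4 - 4·t^3 - t^2 - 2·t - 1. Aus der Gleichung für die Position x(t) = -t^5 + 2·t^4 - 4·t^3 - t^2 - 2·t - 1, setzen wir t = 2 ein und erhalten x = -41.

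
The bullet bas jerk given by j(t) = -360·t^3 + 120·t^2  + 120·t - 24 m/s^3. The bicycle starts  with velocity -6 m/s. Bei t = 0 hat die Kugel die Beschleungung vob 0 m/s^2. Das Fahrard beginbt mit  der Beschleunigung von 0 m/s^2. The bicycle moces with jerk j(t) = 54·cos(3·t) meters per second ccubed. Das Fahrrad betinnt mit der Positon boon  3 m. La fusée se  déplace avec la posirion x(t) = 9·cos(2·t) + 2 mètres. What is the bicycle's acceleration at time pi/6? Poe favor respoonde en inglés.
We must find the integral of our jerk equation j(t) = 54·cos(3·t) 1 time. The integral of jerk is acceleration. Using a(0) = 0, we get a(t) = 18·sin(3·t). From the given acceleration equation a(t) = 18·sin(3·t), we substitute t = pi/6 to get a = 18.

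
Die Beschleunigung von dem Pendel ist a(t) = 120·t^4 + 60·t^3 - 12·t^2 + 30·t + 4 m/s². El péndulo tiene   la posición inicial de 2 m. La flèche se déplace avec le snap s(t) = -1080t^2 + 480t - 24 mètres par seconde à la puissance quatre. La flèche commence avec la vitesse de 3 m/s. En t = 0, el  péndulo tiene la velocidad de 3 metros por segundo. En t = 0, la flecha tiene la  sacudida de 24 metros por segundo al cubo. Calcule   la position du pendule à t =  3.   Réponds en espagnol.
Necesitamos integrar nuestra ecuación de la aceleración a(t) = 120·t^4 + 60·t^3 - 12·t^2 + 30·t + 4 2 veces. La integral de la aceleración es la velocidad. Usando v(0) = 3, obtenemos v(t) = 24·t^5 + 15·t^4 - 4·t^3 + 15·t^2 + 4·t + 3. La integral de la velocidad es la posición. Usando x(0) = 2, obtenemos x(t) = 4·t^6 + 3·t^5 - t^4 + 5·t^3 + 2·t^2 + 3·t + 2. De la ecuación de la posición x(t) = 4·t^6 + 3·t^5 - t^4 + 5·t^3 + 2·t^2 + 3·t + 2, sustituimos t = 3 para obtener x = 3728.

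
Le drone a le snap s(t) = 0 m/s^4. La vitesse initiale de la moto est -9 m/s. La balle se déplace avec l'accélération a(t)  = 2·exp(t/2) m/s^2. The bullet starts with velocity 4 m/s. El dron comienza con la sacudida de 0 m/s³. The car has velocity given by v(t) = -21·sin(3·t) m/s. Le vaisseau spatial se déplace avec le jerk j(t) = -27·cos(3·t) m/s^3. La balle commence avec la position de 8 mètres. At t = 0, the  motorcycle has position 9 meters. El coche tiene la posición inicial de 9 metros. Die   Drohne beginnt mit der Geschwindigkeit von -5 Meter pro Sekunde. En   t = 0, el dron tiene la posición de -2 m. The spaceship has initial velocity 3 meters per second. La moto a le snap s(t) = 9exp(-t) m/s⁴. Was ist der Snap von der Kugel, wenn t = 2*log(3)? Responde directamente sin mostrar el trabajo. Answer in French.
Le snap à t = 2*log(3) est s = 3/2.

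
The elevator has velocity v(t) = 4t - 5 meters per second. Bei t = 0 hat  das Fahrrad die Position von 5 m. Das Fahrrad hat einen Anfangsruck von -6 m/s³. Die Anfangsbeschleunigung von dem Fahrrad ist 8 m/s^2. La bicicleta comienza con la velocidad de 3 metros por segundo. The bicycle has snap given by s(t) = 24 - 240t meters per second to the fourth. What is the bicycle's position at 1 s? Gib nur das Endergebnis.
The answer is 10.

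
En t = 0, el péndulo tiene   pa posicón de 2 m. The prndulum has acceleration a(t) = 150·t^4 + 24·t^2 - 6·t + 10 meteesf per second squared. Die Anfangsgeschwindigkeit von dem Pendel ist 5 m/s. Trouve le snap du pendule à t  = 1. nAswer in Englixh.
To solve this, we need to take 2 derivatives of our acceleration equation a(t) = 150·t^4 + 24·t^2 - 6·t + 10. The derivative of acceleration gives jerk: j(t) = 600·t^3 + 48·t - 6. The derivative of jerk gives snap: s(t) = 1800·t^2 + 48. From the given snap equation s(t) = 1800·t^2 + 48, we substitute t = 1 to get s = 1848.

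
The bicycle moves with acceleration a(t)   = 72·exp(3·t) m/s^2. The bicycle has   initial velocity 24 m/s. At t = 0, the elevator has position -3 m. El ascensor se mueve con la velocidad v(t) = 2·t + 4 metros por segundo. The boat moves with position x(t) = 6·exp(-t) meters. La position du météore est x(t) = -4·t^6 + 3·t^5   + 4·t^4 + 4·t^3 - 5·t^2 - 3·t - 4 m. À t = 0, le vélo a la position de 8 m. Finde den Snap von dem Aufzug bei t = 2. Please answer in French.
Nous devons dériver notre équation de la vitesse v(t) = 2·t + 4 3 fois. La dérivée de la vitesse donne l'accélération: a(t) = 2. En prenant d/dt de a(t), nous trouvons j(t) = 0. En dérivant le jerk, nous obtenons le snap: s(t) = 0. De l'équation du snap s(t) = 0, nous substituons t = 2 pour obtenir s = 0.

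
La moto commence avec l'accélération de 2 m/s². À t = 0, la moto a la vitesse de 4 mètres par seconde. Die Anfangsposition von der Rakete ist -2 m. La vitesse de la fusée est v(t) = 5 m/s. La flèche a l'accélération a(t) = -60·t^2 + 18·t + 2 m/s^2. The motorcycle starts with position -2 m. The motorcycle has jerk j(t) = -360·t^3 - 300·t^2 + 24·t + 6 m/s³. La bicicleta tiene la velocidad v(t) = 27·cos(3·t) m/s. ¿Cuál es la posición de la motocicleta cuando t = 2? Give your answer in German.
Um dies zu lösen, müssen wir 3 Stammfunktionen unserer Gleichung für den Ruck j(t) = -360·t^3 - 300·t^2 + 24·t + 6 finden. Die Stammfunktion von dem Ruck, mit a(0) = 2, ergibt die Beschleunigung: a(t) = -90·t^4 - 100·t^3 + 12·t^2 + 6·t + 2. Die Stammfunktion von der Beschleunigung ist die Geschwindigkeit. Mit v(0) = 4 erhalten wir v(t) = -18·t^5 - 25·t^4 + 4·t^3 + 3·t^2 + 2·t + 4. Das Integral von der Geschwindigkeit ist die Position. Mit x(0) = -2 erhalten wir x(t) = -3·t^6 - 5·t^5 + t^4 + t^3 + t^2 + 4·t - 2. Aus der Gleichung für die Position x(t) = -3·t^6 - 5·t^5 + t^4 + t^3 + t^2 + 4·t - 2, setzen wir t = 2 ein und erhalten x = -318.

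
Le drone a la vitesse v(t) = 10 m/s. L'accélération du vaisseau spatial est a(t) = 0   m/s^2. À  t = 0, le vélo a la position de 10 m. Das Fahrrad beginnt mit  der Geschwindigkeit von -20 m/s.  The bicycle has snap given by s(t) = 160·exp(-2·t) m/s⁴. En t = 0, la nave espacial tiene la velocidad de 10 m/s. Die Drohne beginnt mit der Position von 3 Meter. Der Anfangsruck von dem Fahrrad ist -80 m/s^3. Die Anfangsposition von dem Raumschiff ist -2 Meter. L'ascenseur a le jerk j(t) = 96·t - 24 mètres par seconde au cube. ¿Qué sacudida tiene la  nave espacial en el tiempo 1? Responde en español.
Para resolver esto, necesitamos tomar 1 derivada de nuestra ecuación de la aceleración a(t) = 0. La derivada de la aceleración da la sacudida: j(t) = 0. Usando j(t) = 0 y sustituyendo t = 1, encontramos j = 0.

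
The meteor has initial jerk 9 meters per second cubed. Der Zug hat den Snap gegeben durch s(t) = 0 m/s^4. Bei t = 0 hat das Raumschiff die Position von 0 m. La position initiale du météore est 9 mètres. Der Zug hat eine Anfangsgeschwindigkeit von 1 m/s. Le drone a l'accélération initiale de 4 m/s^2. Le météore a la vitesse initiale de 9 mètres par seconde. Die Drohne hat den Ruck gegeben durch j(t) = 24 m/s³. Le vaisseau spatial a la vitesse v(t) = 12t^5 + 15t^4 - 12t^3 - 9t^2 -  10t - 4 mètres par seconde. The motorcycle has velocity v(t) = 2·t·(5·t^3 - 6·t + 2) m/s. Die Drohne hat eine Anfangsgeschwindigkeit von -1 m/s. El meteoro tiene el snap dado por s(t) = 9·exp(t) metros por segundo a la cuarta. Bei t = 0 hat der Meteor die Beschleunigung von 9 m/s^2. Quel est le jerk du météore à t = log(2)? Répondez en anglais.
We must find the integral of our snap equation s(t) = 9·exp(t) 1 time. The antiderivative of snap, with j(0) = 9, gives jerk: j(t) = 9·exp(t). We have jerk j(t) = 9·exp(t). Substituting t = log(2): j(log(2)) = 18.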